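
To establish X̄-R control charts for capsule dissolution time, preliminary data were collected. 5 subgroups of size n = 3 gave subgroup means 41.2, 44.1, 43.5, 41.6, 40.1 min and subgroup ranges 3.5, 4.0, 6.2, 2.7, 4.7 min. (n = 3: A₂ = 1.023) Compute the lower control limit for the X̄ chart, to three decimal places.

37.783

X̄̄ = (41.2 + 44.1 + 43.5 + 41.6 + 40.1) / 5 = 210.5000 / 5 = 42.1000
R̄ = (3.5 + 4.0 + 6.2 + 2.7 + 4.7) / 5 = 21.1000 / 5 = 4.2200
LCL = X̄̄ − A₂·R̄ = 42.1000 − 1.023 × 4.2200 = 37.7829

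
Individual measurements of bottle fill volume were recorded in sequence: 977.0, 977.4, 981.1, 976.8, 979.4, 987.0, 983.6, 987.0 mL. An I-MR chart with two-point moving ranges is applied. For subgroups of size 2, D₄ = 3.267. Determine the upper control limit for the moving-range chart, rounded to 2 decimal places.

Moving ranges: 0.4, 3.7, 4.3, 2.6, 7.6, 3.4, 3.4; M̄R̄ = 25.4000 / 7 = 3.6286
UCL_MR = D₄·M̄R̄ = 3.267 × 3.6286 = 11.8545

11.85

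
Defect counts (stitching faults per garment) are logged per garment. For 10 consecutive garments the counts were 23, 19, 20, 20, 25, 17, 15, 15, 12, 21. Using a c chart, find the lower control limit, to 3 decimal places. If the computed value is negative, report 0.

c̄ = (23 + 19 + 20 + 20 + 25 + 17 + 15 + 15 + 12 + 21) / 10 = 187 / 10 = 18.7000
LCL = c̄ − 3√c̄ = 18.7000 − 3 × 4.3243 = 5.7270

5.727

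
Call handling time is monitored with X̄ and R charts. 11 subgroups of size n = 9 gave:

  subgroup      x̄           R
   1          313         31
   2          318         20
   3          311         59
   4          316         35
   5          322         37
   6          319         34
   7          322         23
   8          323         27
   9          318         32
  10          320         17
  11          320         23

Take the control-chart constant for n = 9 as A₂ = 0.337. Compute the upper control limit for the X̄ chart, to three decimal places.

X̄̄ = (313 + 318 + 311 + 316 + 322 + 319 + 322 + 323 + 318 + 320 + 320) / 11 = 3502.0000 / 11 = 318.3636
R̄ = (31 + 20 + 59 + 35 + 37 + 34 + 23 + 27 + 32 + 17 + 23) / 11 = 338.0000 / 11 = 30.7273
UCL = X̄̄ + A₂·R̄ = 318.3636 + 0.337 × 30.7273 = 328.7187

328.719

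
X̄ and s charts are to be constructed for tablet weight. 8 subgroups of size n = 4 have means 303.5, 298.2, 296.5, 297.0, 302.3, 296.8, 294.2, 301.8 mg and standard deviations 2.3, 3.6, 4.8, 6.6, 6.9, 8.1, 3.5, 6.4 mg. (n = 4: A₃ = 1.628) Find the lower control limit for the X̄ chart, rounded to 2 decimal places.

290.20

X̄̄ = (303.5 + 298.2 + 296.5 + 297.0 + 302.3 + 296.8 + 294.2 + 301.8) / 8 = 298.7875
s̄ = (2.3 + 3.6 + 4.8 + 6.6 + 6.9 + 8.1 + 3.5 + 6.4) / 8 = 5.2750
LCL = X̄̄ − A₃·s̄ = 298.7875 − 1.628 × 5.2750 = 290.1998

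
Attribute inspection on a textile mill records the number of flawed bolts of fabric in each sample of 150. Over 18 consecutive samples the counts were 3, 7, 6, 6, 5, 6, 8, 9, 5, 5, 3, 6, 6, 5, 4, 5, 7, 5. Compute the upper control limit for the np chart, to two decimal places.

12.58

p̄ = Σdᵢ / (k·n) = 101 / (18 × 150) = 0.03741
UCL = np̄ + 3·√(np̄(1−p̄)) = 5.6111 + 3 × √(5.6111×0.96259) = 5.6111 + 3 × 2.3241 = 12.5833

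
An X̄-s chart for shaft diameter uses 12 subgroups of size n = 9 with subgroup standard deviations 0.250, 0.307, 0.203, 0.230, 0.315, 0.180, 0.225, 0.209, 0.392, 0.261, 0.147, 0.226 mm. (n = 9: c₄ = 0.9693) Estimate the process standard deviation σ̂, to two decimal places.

s̄ = (0.250 + 0.307 + 0.203 + 0.230 + 0.315 + 0.180 + 0.225 + 0.209 + 0.392 + 0.261 + 0.147 + 0.226) / 12 = 0.2454
σ̂ = s̄ / c₄ = 0.2454 / 0.9693 = 0.2532

0.25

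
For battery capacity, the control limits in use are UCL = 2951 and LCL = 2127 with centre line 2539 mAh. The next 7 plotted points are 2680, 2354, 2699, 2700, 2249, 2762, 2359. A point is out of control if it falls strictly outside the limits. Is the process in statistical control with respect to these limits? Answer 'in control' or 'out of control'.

All 7 points lie within [2127, 2951].

in control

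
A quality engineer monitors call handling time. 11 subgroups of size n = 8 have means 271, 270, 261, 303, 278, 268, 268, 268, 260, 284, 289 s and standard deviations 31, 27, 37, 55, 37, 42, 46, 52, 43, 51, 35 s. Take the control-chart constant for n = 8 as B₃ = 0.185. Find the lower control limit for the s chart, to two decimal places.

7.67

s̄ = (31 + 27 + 37 + 55 + 37 + 42 + 46 + 52 + 43 + 51 + 35) / 11 = 41.4545
LCL_s = B₃·s̄ = 0.185 × 41.4545 = 7.6691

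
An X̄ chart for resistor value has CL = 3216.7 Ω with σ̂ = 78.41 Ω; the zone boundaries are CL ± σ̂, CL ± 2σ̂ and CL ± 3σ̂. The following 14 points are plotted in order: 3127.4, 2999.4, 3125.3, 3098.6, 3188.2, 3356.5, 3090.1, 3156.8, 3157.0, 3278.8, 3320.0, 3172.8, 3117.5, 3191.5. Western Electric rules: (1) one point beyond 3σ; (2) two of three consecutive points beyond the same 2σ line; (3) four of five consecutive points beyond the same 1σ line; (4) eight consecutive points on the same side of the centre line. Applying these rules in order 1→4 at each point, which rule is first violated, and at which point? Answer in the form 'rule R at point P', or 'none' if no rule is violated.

rule 3 at point 4

Zone of each point (C = within 1σ̂, B = 1σ̂–2σ̂, A = 2σ̂–3σ̂, * = beyond 3σ̂; sign = side of CL): 1:-B, 2:-A, 3:-B, 4:-B, 5:-C, 6:+B, 7:-B, 8:-C, 9:-C, 10:+C, 11:+B, 12:-C, 13:-B, 14:-C
Rule 3 (four of five consecutive points beyond the same 1σ limit) is satisfied at point 4.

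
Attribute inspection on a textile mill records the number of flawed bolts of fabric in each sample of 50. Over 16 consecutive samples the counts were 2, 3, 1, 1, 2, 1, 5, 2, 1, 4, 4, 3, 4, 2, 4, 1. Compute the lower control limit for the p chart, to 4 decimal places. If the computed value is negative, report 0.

0.0000

p̄ = Σdᵢ / (k·n) = 40 / (16 × 50) = 0.05000
LCL = p̄ − 3·√(p̄(1−p̄)/n) = 0.05000 − 3 × 0.03082 = -0.04247 → 0 (negative, so LCL = 0)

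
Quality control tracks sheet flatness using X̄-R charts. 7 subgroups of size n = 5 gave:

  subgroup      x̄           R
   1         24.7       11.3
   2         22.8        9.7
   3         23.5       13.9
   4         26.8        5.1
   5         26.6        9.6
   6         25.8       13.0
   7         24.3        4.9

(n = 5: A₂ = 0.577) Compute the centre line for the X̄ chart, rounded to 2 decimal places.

24.93

X̄̄ = (24.7 + 22.8 + 23.5 + 26.8 + 26.6 + 25.8 + 24.3) / 7 = 174.5000 / 7 = 24.9286
CL = X̄̄ = 24.9286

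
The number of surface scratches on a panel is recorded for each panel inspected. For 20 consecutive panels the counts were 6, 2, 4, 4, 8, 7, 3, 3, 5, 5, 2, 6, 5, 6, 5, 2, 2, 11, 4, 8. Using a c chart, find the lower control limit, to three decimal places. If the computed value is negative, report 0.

c̄ = (6 + 2 + 4 + 4 + 8 + 7 + 3 + 3 + 5 + 5 + 2 + 6 + 5 + 6 + 5 + 2 + 2 + 11 + 4 + 8) / 20 = 98 / 20 = 4.9000
LCL = c̄ − 3√c̄ = 4.9000 − 3 × 2.2136 = -1.7408 → 0 (cannot be negative)

0.000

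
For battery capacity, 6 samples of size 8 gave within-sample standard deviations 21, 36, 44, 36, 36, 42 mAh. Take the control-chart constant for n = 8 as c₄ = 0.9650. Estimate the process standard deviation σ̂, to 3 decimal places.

s̄ = (21 + 36 + 44 + 36 + 36 + 42) / 6 = 35.8333
σ̂ = s̄ / c₄ = 35.8333 / 0.9650 = 37.1330

37.133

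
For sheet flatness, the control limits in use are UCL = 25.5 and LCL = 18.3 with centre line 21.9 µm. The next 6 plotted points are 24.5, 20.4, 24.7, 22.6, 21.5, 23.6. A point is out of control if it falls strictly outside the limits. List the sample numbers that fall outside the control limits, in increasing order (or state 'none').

none

All 6 points lie within [18.3, 25.5].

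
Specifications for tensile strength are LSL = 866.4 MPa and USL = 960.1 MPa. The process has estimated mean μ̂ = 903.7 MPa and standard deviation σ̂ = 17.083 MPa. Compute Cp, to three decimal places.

Cp = (USL − LSL) / (6σ̂) = (960.1 − 866.4) / (6 × 17.083) = 93.7000 / 102.4980 = 0.9142

0.914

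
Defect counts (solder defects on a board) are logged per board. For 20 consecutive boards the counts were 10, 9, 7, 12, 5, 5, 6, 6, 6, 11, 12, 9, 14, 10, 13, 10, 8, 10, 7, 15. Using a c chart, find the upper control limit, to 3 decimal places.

c̄ = (10 + 9 + 7 + 12 + 5 + 5 + 6 + 6 + 6 + 11 + 12 + 9 + 14 + 10 + 13 + 10 + 8 + 10 + 7 + 15) / 20 = 185 / 20 = 9.2500
UCL = c̄ + 3√c̄ = 9.2500 + 3 × √9.2500 = 9.2500 + 3 × 3.0414 = 18.3741

18.374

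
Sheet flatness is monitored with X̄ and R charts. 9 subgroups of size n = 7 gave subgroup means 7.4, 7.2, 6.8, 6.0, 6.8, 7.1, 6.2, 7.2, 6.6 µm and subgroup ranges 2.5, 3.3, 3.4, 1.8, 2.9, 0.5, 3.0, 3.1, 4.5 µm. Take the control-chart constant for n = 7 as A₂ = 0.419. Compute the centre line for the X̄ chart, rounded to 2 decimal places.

6.81

X̄̄ = (7.4 + 7.2 + 6.8 + 6.0 + 6.8 + 7.1 + 6.2 + 7.2 + 6.6) / 9 = 61.3000 / 9 = 6.8111
CL = X̄̄ = 6.8111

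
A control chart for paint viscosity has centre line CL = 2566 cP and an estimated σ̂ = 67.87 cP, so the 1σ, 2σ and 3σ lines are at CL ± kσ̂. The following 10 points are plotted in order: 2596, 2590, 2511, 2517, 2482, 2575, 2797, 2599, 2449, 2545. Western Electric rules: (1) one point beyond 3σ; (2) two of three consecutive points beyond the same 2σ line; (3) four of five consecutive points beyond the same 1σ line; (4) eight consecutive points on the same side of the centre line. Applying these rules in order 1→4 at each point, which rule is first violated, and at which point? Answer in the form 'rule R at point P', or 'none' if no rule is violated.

rule 1 at point 7

Zone of each point (C = within 1σ̂, B = 1σ̂–2σ̂, A = 2σ̂–3σ̂, * = beyond 3σ̂; sign = side of CL): 1:+C, 2:+C, 3:-C, 4:-C, 5:-B, 6:+C, 7:+*, 8:+C, 9:-B, 10:-C
Rule 1 (one point beyond the 3σ limits) is satisfied at point 7.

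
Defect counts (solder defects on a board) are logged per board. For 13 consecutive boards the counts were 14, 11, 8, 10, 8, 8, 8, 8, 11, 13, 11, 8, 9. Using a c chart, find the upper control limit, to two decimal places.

c̄ = (14 + 11 + 8 + 10 + 8 + 8 + 8 + 8 + 11 + 13 + 11 + 8 + 9) / 13 = 127 / 13 = 9.7692
UCL = c̄ + 3√c̄ = 9.7692 + 3 × √9.7692 = 9.7692 + 3 × 3.1256 = 19.1460

19.15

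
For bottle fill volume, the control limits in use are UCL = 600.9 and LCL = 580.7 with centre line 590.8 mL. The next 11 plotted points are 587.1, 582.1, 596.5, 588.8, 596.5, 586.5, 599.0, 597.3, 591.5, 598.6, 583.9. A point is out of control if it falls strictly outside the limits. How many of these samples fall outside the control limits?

0

All 11 points lie within [580.7, 600.9].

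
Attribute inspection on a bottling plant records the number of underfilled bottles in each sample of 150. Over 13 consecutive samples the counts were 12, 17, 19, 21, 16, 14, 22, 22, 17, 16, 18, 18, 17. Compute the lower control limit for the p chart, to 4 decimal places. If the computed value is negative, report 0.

0.0386

p̄ = Σdᵢ / (k·n) = 229 / (13 × 150) = 0.11744
LCL = p̄ − 3·√(p̄(1−p̄)/n) = 0.11744 − 3 × 0.02629 = 0.03858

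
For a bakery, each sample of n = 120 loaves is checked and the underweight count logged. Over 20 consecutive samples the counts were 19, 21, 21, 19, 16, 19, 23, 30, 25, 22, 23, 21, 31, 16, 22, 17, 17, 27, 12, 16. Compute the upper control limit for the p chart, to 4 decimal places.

0.2775

p̄ = Σdᵢ / (k·n) = 417 / (20 × 120) = 0.17375
UCL = p̄ + 3·√(p̄(1−p̄)/n) = 0.17375 + 3 × √(0.17375×0.82625/120) = 0.17375 + 3 × 0.03459 = 0.27751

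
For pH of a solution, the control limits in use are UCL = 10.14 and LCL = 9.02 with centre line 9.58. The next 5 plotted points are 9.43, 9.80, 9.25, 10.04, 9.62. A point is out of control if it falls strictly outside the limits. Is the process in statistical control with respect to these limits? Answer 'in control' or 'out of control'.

All 5 points lie within [9.02, 10.14].

in control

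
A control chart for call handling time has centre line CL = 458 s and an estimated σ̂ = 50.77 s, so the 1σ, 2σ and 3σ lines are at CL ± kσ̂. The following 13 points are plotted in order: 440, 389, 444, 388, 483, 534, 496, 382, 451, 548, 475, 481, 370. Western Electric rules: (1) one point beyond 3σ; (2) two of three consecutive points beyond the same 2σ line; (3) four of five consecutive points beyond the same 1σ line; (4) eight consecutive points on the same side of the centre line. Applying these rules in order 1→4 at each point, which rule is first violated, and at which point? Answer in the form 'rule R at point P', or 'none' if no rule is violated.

none

Zone of each point (C = within 1σ̂, B = 1σ̂–2σ̂, A = 2σ̂–3σ̂, * = beyond 3σ̂; sign = side of CL): 1:-C, 2:-B, 3:-C, 4:-B, 5:+C, 6:+B, 7:+C, 8:-B, 9:-C, 10:+B, 11:+C, 12:+C, 13:-B
No rule fires across all 13 points.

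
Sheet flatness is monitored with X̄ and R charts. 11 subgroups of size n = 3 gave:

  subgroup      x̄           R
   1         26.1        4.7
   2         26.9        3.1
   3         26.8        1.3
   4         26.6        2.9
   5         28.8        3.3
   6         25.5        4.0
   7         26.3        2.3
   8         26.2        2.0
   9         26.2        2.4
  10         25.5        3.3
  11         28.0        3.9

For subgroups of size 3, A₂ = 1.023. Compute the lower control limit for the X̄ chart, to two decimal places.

X̄̄ = (26.1 + 26.9 + 26.8 + 26.6 + 28.8 + 25.5 + 26.3 + 26.2 + 26.2 + 25.5 + 28.0) / 11 = 292.9000 / 11 = 26.6273
R̄ = (4.7 + 3.1 + 1.3 + 2.9 + 3.3 + 4.0 + 2.3 + 2.0 + 2.4 + 3.3 + 3.9) / 11 = 33.2000 / 11 = 3.0182
LCL = X̄̄ − A₂·R̄ = 26.6273 − 1.023 × 3.0182 = 23.5397

23.54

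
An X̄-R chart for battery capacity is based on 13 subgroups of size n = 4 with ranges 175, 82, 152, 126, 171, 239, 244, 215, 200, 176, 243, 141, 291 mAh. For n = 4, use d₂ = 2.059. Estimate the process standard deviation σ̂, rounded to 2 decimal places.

R̄ = (175 + 82 + 152 + 126 + 171 + 239 + 244 + 215 + 200 + 176 + 243 + 141 + 291) / 13 = 188.8462
σ̂ = R̄ / d₂ = 188.8462 / 2.059 = 91.7174

91.72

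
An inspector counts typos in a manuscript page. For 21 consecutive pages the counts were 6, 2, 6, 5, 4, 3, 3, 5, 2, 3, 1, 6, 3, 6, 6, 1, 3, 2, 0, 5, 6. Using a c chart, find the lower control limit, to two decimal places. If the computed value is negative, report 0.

c̄ = (6 + 2 + 6 + 5 + 4 + 3 + 3 + 5 + 2 + 3 + 1 + 6 + 3 + 6 + 6 + 1 + 3 + 2 + 0 + 5 + 6) / 21 = 78 / 21 = 3.7143
LCL = c̄ − 3√c̄ = 3.7143 − 3 × 1.9272 = -2.0675 → 0 (cannot be negative)

0.00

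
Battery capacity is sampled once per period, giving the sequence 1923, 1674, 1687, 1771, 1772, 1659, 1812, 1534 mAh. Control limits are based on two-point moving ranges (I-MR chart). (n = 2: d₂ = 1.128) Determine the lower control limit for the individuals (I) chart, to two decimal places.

1390.47

X̄ = (1923 + 1674 + 1687 + 1771 + 1772 + 1659 + 1812 + 1534) / 8 = 1729.0000
Moving ranges: 249, 13, 84, 1, 113, 153, 278; M̄R̄ = 891.0000 / 7 = 127.2857
LCL = X̄ − 3·M̄R̄/d₂ = 1729.0000 − 3 × 127.2857 / 1.128 = 1390.4742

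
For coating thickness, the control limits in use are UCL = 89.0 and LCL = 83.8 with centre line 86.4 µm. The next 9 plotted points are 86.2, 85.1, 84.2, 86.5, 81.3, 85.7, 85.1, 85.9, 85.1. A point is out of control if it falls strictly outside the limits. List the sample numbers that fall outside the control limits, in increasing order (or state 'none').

5

Compare each point to [83.8, 89.0]: sample 5 = 81.3 < LCL.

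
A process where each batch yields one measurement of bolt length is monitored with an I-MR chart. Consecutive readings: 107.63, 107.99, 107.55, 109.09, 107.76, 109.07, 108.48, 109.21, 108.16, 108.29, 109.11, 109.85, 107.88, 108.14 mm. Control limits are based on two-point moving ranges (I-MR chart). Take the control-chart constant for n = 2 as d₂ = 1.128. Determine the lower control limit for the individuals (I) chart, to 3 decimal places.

106.138

X̄ = (107.63 + 107.99 + 107.55 + 109.09 + 107.76 + 109.07 + 108.48 + 109.21 + 108.16 + 108.29 + 109.11 + 109.85 + 107.88 + 108.14) / 14 = 108.4436
Moving ranges: 0.36, 0.44, 1.54, 1.33, 1.31, 0.59, 0.73, 1.05, 0.13, 0.82, 0.74, 1.97, 0.26; M̄R̄ = 11.2700 / 13 = 0.8669
LCL = X̄ − 3·M̄R̄/d₂ = 108.4436 − 3 × 0.8669 / 1.128 = 106.1379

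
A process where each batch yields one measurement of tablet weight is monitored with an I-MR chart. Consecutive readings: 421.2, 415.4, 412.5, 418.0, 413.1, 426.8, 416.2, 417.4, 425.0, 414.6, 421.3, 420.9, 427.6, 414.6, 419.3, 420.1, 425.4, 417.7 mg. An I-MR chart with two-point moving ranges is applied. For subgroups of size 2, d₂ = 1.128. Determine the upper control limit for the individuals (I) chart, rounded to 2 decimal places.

X̄ = (421.2 + 415.4 + 412.5 + 418.0 + 413.1 + 426.8 + 416.2 + 417.4 + 425.0 + 414.6 + 421.3 + 420.9 + 427.6 + 414.6 + 419.3 + 420.1 + 425.4 + 417.7) / 18 = 419.2833
Moving ranges: 5.8, 2.9, 5.5, 4.9, 13.7, 10.6, 1.2, 7.6, 10.4, 6.7, 0.4, 6.7, 13.0, 4.7, 0.8, 5.3, 7.7; M̄R̄ = 107.9000 / 17 = 6.3471
UCL = X̄ + 3·M̄R̄/d₂ = 419.2833 + 3 × 6.3471 / 1.128 = 436.1638

436.16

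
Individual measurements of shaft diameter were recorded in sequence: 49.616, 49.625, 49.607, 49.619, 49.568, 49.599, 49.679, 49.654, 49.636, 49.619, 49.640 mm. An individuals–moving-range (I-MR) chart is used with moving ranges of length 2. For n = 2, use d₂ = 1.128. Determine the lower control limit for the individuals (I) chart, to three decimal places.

X̄ = (49.616 + 49.625 + 49.607 + 49.619 + 49.568 + 49.599 + 49.679 + 49.654 + 49.636 + 49.619 + 49.640) / 11 = 49.6238
Moving ranges: 0.009, 0.018, 0.012, 0.051, 0.031, 0.080, 0.025, 0.018, 0.017, 0.021; M̄R̄ = 0.2820 / 10 = 0.0282
LCL = X̄ − 3·M̄R̄/d₂ = 49.6238 − 3 × 0.0282 / 1.128 = 49.5488

49.549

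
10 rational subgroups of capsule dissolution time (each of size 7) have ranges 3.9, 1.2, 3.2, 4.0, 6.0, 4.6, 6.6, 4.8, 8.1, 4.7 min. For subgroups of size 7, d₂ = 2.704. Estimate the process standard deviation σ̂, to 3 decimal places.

R̄ = (3.9 + 1.2 + 3.2 + 4.0 + 6.0 + 4.6 + 6.6 + 4.8 + 8.1 + 4.7) / 10 = 4.7100
σ̂ = R̄ / d₂ = 4.7100 / 2.704 = 1.7419

1.742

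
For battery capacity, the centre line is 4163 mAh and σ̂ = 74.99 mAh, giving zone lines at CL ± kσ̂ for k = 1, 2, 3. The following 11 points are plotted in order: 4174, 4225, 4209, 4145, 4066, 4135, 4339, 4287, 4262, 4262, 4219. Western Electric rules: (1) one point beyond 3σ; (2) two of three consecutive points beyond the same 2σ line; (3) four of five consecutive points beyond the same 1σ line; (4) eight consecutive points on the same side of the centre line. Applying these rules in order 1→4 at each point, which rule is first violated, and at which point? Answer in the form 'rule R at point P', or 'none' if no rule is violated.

Zone of each point (C = within 1σ̂, B = 1σ̂–2σ̂, A = 2σ̂–3σ̂, * = beyond 3σ̂; sign = side of CL): 1:+C, 2:+C, 3:+C, 4:-C, 5:-B, 6:-C, 7:+A, 8:+B, 9:+B, 10:+B, 11:+C
Rule 3 (four of five consecutive points beyond the same 1σ limit) is satisfied at point 10.

rule 3 at point 10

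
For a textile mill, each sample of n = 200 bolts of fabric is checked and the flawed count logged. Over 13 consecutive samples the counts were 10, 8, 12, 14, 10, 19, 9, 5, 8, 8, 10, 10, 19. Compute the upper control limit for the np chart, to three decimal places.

20.564

p̄ = Σdᵢ / (k·n) = 142 / (13 × 200) = 0.05462
UCL = np̄ + 3·√(np̄(1−p̄)) = 10.9231 + 3 × √(10.9231×0.94538) = 10.9231 + 3 × 3.2135 = 20.5635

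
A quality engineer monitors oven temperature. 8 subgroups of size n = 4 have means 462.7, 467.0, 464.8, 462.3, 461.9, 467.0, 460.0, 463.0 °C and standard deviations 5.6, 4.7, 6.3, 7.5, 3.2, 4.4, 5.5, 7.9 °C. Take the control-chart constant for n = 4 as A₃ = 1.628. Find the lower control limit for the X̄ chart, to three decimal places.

454.410

X̄̄ = (462.7 + 467.0 + 464.8 + 462.3 + 461.9 + 467.0 + 460.0 + 463.0) / 8 = 463.5875
s̄ = (5.6 + 4.7 + 6.3 + 7.5 + 3.2 + 4.4 + 5.5 + 7.9) / 8 = 5.6375
LCL = X̄̄ − A₃·s̄ = 463.5875 − 1.628 × 5.6375 = 454.4096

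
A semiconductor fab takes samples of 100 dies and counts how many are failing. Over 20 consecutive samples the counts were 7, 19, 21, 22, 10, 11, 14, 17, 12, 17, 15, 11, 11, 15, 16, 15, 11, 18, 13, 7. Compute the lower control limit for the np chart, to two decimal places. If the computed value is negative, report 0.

p̄ = Σdᵢ / (k·n) = 282 / (20 × 100) = 0.14100
LCL = np̄ − 3·√(np̄(1−p̄)) = 14.1000 − 3 × 3.4802 = 3.6594

3.66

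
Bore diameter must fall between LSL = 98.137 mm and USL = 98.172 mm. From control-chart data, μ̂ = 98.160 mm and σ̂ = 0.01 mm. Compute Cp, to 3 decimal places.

Cp = (USL − LSL) / (6σ̂) = (98.172 − 98.137) / (6 × 0.01) = 0.0350 / 0.0600 = 0.5833

0.583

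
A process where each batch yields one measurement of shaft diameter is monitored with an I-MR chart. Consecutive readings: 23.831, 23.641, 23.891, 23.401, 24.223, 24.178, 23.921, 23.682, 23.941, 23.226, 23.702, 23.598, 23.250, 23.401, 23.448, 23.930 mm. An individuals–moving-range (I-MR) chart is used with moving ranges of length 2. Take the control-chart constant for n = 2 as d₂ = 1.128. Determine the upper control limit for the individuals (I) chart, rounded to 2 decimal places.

24.57

X̄ = (23.831 + 23.641 + 23.891 + 23.401 + 24.223 + 24.178 + 23.921 + 23.682 + 23.941 + 23.226 + 23.702 + 23.598 + 23.250 + 23.401 + 23.448 + 23.930) / 16 = 23.7040
Moving ranges: 0.190, 0.250, 0.490, 0.822, 0.045, 0.257, 0.239, 0.259, 0.715, 0.476, 0.104, 0.348, 0.151, 0.047, 0.482; M̄R̄ = 4.8750 / 15 = 0.3250
UCL = X̄ + 3·M̄R̄/d₂ = 23.7040 + 3 × 0.3250 / 1.128 = 24.5684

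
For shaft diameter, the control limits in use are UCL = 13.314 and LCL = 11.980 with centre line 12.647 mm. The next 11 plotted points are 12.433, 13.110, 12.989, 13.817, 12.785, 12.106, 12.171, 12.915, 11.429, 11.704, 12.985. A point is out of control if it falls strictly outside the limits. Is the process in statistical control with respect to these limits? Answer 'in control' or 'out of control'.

Compare each point to [11.980, 13.314]: sample 4 = 13.817 > UCL; sample 9 = 11.429 < LCL; sample 10 = 11.704 < LCL.

out of control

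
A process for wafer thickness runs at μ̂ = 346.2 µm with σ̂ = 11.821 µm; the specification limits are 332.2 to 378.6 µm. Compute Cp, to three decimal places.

0.654

Cp = (USL − LSL) / (6σ̂) = (378.6 − 332.2) / (6 × 11.821) = 46.4000 / 70.9260 = 0.6542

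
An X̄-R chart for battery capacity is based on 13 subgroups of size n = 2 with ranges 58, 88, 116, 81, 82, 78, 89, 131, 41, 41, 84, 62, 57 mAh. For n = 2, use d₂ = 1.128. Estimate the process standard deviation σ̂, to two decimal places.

R̄ = (58 + 88 + 116 + 81 + 82 + 78 + 89 + 131 + 41 + 41 + 84 + 62 + 57) / 13 = 77.5385
σ̂ = R̄ / d₂ = 77.5385 / 1.128 = 68.7398

68.74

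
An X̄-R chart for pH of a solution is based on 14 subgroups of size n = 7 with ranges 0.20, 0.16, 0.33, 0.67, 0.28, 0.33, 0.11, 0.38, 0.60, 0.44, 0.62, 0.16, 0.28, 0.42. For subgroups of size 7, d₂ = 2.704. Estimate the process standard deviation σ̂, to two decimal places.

R̄ = (0.20 + 0.16 + 0.33 + 0.67 + 0.28 + 0.33 + 0.11 + 0.38 + 0.60 + 0.44 + 0.62 + 0.16 + 0.28 + 0.42) / 14 = 0.3557
σ̂ = R̄ / d₂ = 0.3557 / 2.704 = 0.1316

0.13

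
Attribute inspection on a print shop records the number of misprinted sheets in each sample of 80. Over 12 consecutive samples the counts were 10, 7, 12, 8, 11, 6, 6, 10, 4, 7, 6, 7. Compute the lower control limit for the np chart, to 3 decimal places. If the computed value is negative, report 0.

0.000

p̄ = Σdᵢ / (k·n) = 94 / (12 × 80) = 0.09792
LCL = np̄ − 3·√(np̄(1−p̄)) = 7.8333 − 3 × 2.6583 = -0.1414 → 0 (negative, so LCL = 0)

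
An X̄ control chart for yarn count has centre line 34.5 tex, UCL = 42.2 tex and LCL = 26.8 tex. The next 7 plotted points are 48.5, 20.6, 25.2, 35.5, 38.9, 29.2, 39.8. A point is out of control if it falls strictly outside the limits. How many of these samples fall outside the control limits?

3

Compare each point to [26.8, 42.2]: sample 1 = 48.5 > UCL; sample 2 = 20.6 < LCL; sample 3 = 25.2 < LCL.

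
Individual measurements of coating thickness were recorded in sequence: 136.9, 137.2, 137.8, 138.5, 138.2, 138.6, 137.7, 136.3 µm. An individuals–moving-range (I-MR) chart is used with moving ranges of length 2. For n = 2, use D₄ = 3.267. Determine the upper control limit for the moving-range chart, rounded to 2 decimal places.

Moving ranges: 0.3, 0.6, 0.7, 0.3, 0.4, 0.9, 1.4; M̄R̄ = 4.6000 / 7 = 0.6571
UCL_MR = D₄·M̄R̄ = 3.267 × 0.6571 = 2.1469

2.15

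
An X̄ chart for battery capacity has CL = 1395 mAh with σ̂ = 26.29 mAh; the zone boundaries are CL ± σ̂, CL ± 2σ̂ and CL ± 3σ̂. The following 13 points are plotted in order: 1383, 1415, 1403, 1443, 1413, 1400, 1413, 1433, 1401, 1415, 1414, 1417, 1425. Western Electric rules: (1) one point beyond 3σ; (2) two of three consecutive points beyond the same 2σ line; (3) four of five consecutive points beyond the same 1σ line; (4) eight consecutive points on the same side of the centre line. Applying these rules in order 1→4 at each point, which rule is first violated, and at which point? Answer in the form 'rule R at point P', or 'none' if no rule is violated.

rule 4 at point 9

Zone of each point (C = within 1σ̂, B = 1σ̂–2σ̂, A = 2σ̂–3σ̂, * = beyond 3σ̂; sign = side of CL): 1:-C, 2:+C, 3:+C, 4:+B, 5:+C, 6:+C, 7:+C, 8:+B, 9:+C, 10:+C, 11:+C, 12:+C, 13:+B
Rule 4 (eight consecutive points on the same side of the centre line) is satisfied at point 9.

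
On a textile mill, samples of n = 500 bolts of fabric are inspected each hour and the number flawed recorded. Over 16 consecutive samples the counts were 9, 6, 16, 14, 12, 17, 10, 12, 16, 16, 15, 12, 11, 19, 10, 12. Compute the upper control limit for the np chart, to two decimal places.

p̄ = Σdᵢ / (k·n) = 207 / (16 × 500) = 0.02587
UCL = np̄ + 3·√(np̄(1−p̄)) = 12.9375 + 3 × √(12.9375×0.97413) = 12.9375 + 3 × 3.5500 = 23.5876

23.59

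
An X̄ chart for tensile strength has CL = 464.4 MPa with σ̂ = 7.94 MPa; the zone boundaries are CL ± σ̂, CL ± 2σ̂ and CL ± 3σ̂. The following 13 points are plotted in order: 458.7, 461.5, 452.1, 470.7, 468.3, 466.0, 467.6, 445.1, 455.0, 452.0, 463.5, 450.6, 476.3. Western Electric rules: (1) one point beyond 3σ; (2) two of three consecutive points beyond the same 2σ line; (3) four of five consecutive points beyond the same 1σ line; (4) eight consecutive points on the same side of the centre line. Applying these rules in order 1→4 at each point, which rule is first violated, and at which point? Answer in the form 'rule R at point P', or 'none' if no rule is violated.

rule 3 at point 12

Zone of each point (C = within 1σ̂, B = 1σ̂–2σ̂, A = 2σ̂–3σ̂, * = beyond 3σ̂; sign = side of CL): 1:-C, 2:-C, 3:-B, 4:+C, 5:+C, 6:+C, 7:+C, 8:-A, 9:-B, 10:-B, 11:-C, 12:-B, 13:+B
Rule 3 (four of five consecutive points beyond the same 1σ limit) is satisfied at point 12.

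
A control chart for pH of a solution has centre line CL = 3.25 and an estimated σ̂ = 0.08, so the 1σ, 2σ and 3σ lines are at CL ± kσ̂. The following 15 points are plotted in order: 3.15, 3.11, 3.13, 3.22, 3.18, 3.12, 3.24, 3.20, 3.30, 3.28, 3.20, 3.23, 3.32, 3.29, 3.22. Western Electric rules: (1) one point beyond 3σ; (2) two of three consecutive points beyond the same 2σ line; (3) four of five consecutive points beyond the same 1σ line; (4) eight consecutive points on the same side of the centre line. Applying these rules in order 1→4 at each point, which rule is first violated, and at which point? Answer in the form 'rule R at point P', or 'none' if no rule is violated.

rule 4 at point 8

Zone of each point (C = within 1σ̂, B = 1σ̂–2σ̂, A = 2σ̂–3σ̂, * = beyond 3σ̂; sign = side of CL): 1:-B, 2:-B, 3:-B, 4:-C, 5:-C, 6:-B, 7:-C, 8:-C, 9:+C, 10:+C, 11:-C, 12:-C, 13:+C, 14:+C, 15:-C
Rule 4 (eight consecutive points on the same side of the centre line) is satisfied at point 8.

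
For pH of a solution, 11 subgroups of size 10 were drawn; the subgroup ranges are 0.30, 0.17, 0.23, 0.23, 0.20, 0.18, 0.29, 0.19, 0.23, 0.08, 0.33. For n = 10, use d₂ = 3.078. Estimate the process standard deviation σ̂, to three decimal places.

0.072

R̄ = (0.30 + 0.17 + 0.23 + 0.23 + 0.20 + 0.18 + 0.29 + 0.19 + 0.23 + 0.08 + 0.33) / 11 = 0.2209
σ̂ = R̄ / d₂ = 0.2209 / 3.078 = 0.0718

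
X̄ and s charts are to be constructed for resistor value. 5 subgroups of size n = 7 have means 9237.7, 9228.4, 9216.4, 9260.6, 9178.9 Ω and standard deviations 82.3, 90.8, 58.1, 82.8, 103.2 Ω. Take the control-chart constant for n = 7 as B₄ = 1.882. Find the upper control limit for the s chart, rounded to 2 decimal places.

157.03

s̄ = (82.3 + 90.8 + 58.1 + 82.8 + 103.2) / 5 = 83.4400
UCL_s = B₄·s̄ = 1.882 × 83.4400 = 157.0341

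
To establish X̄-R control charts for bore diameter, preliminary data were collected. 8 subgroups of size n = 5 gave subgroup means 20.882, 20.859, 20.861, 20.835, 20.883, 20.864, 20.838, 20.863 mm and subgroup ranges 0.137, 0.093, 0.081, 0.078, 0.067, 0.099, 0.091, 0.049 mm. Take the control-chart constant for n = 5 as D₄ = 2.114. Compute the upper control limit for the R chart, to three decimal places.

0.184

R̄ = (0.137 + 0.093 + 0.081 + 0.078 + 0.067 + 0.099 + 0.091 + 0.049) / 8 = 0.6950 / 8 = 0.0869
UCL_R = D₄·R̄ = 2.114 × 0.0869 = 0.1837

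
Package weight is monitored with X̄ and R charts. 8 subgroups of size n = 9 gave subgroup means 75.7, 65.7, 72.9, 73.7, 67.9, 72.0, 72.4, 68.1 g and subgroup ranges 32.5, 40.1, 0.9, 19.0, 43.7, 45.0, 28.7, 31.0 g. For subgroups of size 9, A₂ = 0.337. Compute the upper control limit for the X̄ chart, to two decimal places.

81.20

X̄̄ = (75.7 + 65.7 + 72.9 + 73.7 + 67.9 + 72.0 + 72.4 + 68.1) / 8 = 568.4000 / 8 = 71.0500
R̄ = (32.5 + 40.1 + 0.9 + 19.0 + 43.7 + 45.0 + 28.7 + 31.0) / 8 = 240.9000 / 8 = 30.1125
UCL = X̄̄ + A₂·R̄ = 71.0500 + 0.337 × 30.1125 = 81.1979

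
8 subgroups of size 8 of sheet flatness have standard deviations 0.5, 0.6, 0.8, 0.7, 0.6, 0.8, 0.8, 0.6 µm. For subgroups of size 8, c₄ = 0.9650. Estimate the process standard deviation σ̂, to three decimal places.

0.699

s̄ = (0.5 + 0.6 + 0.8 + 0.7 + 0.6 + 0.8 + 0.8 + 0.6) / 8 = 0.6750
σ̂ = s̄ / c₄ = 0.6750 / 0.9650 = 0.6995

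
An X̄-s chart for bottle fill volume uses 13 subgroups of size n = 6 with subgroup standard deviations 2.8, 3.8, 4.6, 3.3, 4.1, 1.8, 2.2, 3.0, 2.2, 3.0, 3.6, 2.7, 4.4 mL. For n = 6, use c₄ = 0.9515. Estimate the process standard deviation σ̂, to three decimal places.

3.355

s̄ = (2.8 + 3.8 + 4.6 + 3.3 + 4.1 + 1.8 + 2.2 + 3.0 + 2.2 + 3.0 + 3.6 + 2.7 + 4.4) / 13 = 3.1923
σ̂ = s̄ / c₄ = 3.1923 / 0.9515 = 3.3550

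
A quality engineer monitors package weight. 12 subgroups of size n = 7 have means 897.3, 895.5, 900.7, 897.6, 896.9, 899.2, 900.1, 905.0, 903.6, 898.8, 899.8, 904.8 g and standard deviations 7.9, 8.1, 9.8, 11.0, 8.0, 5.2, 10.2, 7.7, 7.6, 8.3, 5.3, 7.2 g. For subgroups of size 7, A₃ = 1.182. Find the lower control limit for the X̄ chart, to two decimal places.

890.46

X̄̄ = (897.3 + 895.5 + 900.7 + 897.6 + 896.9 + 899.2 + 900.1 + 905.0 + 903.6 + 898.8 + 899.8 + 904.8) / 12 = 899.9417
s̄ = (7.9 + 8.1 + 9.8 + 11.0 + 8.0 + 5.2 + 10.2 + 7.7 + 7.6 + 8.3 + 5.3 + 7.2) / 12 = 8.0250
LCL = X̄̄ − A₃·s̄ = 899.9417 − 1.182 × 8.0250 = 890.4561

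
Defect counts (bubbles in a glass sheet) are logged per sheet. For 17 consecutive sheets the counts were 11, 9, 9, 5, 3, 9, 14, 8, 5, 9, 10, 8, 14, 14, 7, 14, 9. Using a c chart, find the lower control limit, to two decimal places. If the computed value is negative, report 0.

c̄ = (11 + 9 + 9 + 5 + 3 + 9 + 14 + 8 + 5 + 9 + 10 + 8 + 14 + 14 + 7 + 14 + 9) / 17 = 158 / 17 = 9.2941
LCL = c̄ − 3√c̄ = 9.2941 − 3 × 3.0486 = 0.1482

0.15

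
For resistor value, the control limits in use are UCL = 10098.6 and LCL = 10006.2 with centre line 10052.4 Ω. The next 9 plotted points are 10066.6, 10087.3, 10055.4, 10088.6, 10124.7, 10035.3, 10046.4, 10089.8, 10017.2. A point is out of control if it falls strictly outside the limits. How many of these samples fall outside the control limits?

1

Compare each point to [10006.2, 10098.6]: sample 5 = 10124.7 > UCL.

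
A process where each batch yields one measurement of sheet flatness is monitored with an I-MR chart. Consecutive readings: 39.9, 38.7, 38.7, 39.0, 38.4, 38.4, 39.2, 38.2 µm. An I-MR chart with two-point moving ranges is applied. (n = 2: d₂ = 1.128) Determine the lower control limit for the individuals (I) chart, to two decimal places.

37.33

X̄ = (39.9 + 38.7 + 38.7 + 39.0 + 38.4 + 38.4 + 39.2 + 38.2) / 8 = 38.8125
Moving ranges: 1.2, 0.0, 0.3, 0.6, 0.0, 0.8, 1.0; M̄R̄ = 3.9000 / 7 = 0.5571
LCL = X̄ − 3·M̄R̄/d₂ = 38.8125 − 3 × 0.5571 / 1.128 = 37.3307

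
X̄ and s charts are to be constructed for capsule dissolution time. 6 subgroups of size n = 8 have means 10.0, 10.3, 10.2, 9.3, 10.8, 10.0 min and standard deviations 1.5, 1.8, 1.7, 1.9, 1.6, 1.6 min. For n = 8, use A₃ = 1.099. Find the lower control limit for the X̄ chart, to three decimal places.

8.250

X̄̄ = (10.0 + 10.3 + 10.2 + 9.3 + 10.8 + 10.0) / 6 = 10.1000
s̄ = (1.5 + 1.8 + 1.7 + 1.9 + 1.6 + 1.6) / 6 = 1.6833
LCL = X̄̄ − A₃·s̄ = 10.1000 − 1.099 × 1.6833 = 8.2500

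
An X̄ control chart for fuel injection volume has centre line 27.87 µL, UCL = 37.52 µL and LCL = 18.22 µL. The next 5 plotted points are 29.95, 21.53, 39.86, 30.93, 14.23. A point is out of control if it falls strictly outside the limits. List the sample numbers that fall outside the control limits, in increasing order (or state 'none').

3, 5

Compare each point to [18.22, 37.52]: sample 3 = 39.86 > UCL; sample 5 = 14.23 < LCL.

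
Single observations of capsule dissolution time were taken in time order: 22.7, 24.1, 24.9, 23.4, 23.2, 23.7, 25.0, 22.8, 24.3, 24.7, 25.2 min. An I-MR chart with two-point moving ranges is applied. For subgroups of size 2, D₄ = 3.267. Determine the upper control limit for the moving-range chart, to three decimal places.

3.365

Moving ranges: 1.4, 0.8, 1.5, 0.2, 0.5, 1.3, 2.2, 1.5, 0.4, 0.5; M̄R̄ = 10.3000 / 10 = 1.0300
UCL_MR = D₄·M̄R̄ = 3.267 × 1.0300 = 3.3650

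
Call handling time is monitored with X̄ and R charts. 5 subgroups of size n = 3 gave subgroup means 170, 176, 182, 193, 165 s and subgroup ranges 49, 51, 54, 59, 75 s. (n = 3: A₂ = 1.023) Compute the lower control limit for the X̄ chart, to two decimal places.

118.28

X̄̄ = (170 + 176 + 182 + 193 + 165) / 5 = 886.0000 / 5 = 177.2000
R̄ = (49 + 51 + 54 + 59 + 75) / 5 = 288.0000 / 5 = 57.6000
LCL = X̄̄ − A₂·R̄ = 177.2000 − 1.023 × 57.6000 = 118.2752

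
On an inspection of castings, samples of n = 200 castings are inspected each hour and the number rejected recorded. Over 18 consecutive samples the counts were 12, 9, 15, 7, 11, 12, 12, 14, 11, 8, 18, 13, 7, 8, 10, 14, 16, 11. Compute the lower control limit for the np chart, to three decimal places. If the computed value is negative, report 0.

1.657

p̄ = Σdᵢ / (k·n) = 208 / (18 × 200) = 0.05778
LCL = np̄ − 3·√(np̄(1−p̄)) = 11.5556 − 3 × 3.2997 = 1.6565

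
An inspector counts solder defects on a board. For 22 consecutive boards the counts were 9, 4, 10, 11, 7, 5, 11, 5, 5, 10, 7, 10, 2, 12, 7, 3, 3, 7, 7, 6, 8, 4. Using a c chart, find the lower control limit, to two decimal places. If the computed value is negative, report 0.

0.00

c̄ = (9 + 4 + 10 + 11 + 7 + 5 + 11 + 5 + 5 + 10 + 7 + 10 + 2 + 12 + 7 + 3 + 3 + 7 + 7 + 6 + 8 + 4) / 22 = 153 / 22 = 6.9545
LCL = c̄ − 3√c̄ = 6.9545 − 3 × 2.6371 = -0.9569 → 0 (cannot be negative)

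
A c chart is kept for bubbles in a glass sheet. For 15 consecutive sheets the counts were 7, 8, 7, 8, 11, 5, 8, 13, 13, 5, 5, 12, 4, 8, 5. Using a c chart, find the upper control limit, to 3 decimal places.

c̄ = (7 + 8 + 7 + 8 + 11 + 5 + 8 + 13 + 13 + 5 + 5 + 12 + 4 + 8 + 5) / 15 = 119 / 15 = 7.9333
UCL = c̄ + 3√c̄ = 7.9333 + 3 × √7.9333 = 7.9333 + 3 × 2.8166 = 16.3832

16.383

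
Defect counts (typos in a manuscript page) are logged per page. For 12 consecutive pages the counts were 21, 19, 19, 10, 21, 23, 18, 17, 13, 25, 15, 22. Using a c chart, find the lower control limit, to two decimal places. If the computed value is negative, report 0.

c̄ = (21 + 19 + 19 + 10 + 21 + 23 + 18 + 17 + 13 + 25 + 15 + 22) / 12 = 223 / 12 = 18.5833
LCL = c̄ − 3√c̄ = 18.5833 − 3 × 4.3108 = 5.6508

5.65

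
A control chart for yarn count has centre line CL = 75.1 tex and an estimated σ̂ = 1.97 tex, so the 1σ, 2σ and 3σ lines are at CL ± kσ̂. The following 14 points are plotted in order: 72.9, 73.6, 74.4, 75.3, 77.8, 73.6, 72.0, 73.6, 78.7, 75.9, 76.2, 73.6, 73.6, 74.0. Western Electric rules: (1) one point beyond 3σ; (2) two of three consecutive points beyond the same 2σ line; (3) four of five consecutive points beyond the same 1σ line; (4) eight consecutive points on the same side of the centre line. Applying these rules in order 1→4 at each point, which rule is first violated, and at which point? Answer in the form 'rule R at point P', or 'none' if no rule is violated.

none

Zone of each point (C = within 1σ̂, B = 1σ̂–2σ̂, A = 2σ̂–3σ̂, * = beyond 3σ̂; sign = side of CL): 1:-B, 2:-C, 3:-C, 4:+C, 5:+B, 6:-C, 7:-B, 8:-C, 9:+B, 10:+C, 11:+C, 12:-C, 13:-C, 14:-C
No rule fires across all 14 points.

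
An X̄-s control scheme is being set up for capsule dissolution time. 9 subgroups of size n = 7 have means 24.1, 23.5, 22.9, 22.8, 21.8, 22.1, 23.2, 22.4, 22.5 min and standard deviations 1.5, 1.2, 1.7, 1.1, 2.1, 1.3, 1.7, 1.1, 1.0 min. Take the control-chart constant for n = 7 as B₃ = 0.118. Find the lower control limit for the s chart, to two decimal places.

0.17

s̄ = (1.5 + 1.2 + 1.7 + 1.1 + 2.1 + 1.3 + 1.7 + 1.1 + 1.0) / 9 = 1.4111
LCL_s = B₃·s̄ = 0.118 × 1.4111 = 0.1665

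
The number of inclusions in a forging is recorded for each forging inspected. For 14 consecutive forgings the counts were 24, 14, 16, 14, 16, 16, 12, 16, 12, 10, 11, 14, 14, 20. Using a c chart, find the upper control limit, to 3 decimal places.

26.520

c̄ = (24 + 14 + 16 + 14 + 16 + 16 + 12 + 16 + 12 + 10 + 11 + 14 + 14 + 20) / 14 = 209 / 14 = 14.9286
UCL = c̄ + 3√c̄ = 14.9286 + 3 × √14.9286 = 14.9286 + 3 × 3.8638 = 26.5198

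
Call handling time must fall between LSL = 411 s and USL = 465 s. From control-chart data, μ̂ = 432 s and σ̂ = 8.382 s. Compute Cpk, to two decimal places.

0.84

Cpu = (USL − μ̂) / (3σ̂) = (465 − 432) / (3 × 8.382) = 1.3123; Cpl = (μ̂ − LSL) / (3σ̂) = (432 − 411) / (3 × 8.382) = 0.8351; Cpk = min(Cpu, Cpl) = 0.8351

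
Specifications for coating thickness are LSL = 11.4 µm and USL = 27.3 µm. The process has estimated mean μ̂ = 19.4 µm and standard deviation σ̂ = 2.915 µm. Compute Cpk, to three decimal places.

0.903

Cpu = (USL − μ̂) / (3σ̂) = (27.3 − 19.4) / (3 × 2.915) = 0.9034; Cpl = (μ̂ − LSL) / (3σ̂) = (19.4 − 11.4) / (3 × 2.915) = 0.9148; Cpk = min(Cpu, Cpl) = 0.9034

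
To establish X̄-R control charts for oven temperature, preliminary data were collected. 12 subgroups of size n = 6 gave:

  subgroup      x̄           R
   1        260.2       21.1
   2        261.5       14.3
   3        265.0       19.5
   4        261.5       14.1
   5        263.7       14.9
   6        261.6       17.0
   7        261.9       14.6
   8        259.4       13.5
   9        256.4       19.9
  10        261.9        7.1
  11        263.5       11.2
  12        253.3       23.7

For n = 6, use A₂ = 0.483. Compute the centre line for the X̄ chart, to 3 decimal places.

X̄̄ = (260.2 + 261.5 + 265.0 + 261.5 + 263.7 + 261.6 + 261.9 + 259.4 + 256.4 + 261.9 + 263.5 + 253.3) / 12 = 3129.9000 / 12 = 260.8250
CL = X̄̄ = 260.8250

260.825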